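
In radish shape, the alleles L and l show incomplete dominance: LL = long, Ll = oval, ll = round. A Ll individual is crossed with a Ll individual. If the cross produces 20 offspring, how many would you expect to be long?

Punnett square for Ll × Ll:
Offspring genotypes: 1 LL, 2 Ll, 1 ll
Phenotype counts: 1 long, 2 oval, 1 round
long: 1 out of 4 → fraction 1/4
Expected count = 1/4 × 20 = 5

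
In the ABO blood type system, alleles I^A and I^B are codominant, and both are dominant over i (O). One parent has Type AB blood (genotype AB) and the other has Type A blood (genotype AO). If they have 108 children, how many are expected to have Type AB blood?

Cross: AB × AO
Possible offspring genotypes: 1 AA, 1 AO, 1 AB, 1 BO
Blood type counts: 2 Type A, 1 Type AB, 1 Type B
Probability of Type AB: 1/4
Expected count = 1/4 × 108 = 27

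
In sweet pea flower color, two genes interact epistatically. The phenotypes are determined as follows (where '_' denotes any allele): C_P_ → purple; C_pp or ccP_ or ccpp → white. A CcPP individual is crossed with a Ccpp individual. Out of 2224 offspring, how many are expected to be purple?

Cross: CcPP × Ccpp — consider each gene separately:
C gene: Cc × Cc → 1 CC, 2 Cc, 1 cc → 3 C_ : 1 cc (out of 4)
P gene: PP × pp → 4 Pp → 4 P_ (out of 4)
Genotype classes (out of 4 × 4 = 16): C_P_ = 3×4 = 12; ccP_ = 1×4 = 4
Apply the phenotype rules: C_P_ (12) → purple; ccP_ (4) → white
Phenotype counts (out of 16): 12 purple, 4 white
purple: 12 out of 16 → fraction 3/4
Expected count = 3/4 × 2224 = 1668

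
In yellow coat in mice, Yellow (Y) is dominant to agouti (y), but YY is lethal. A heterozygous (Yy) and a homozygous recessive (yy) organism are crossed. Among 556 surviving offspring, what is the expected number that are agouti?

Cross: Yy × yy
Punnett square offspring (before lethality): 2 Yy, 2 yy
No YY offspring are produced in this cross.
agouti: 2 out of 4 → fraction 1/2
Expected count = 1/2 × 556 = 278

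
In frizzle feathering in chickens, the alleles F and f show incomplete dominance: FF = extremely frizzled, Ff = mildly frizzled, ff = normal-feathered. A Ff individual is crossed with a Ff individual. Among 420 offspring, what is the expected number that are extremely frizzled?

Punnett square for Ff × Ff:
Offspring genotypes: 1 FF, 2 Ff, 1 ff
Phenotype counts: 1 extremely frizzled, 2 mildly frizzled, 1 normal-feathered
extremely frizzled: 1 out of 4 → fraction 1/4
Expected count = 1/4 × 420 = 105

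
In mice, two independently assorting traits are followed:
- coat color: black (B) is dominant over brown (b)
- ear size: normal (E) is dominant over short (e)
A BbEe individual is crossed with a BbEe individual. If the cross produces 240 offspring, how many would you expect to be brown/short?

Dihybrid cross BbEe × BbEe — consider each gene separately:
coat color: Bb × Bb → 1 BB, 2 Bb, 1 bb → 3 B_ : 1 bb (out of 4)
ear size: Ee × Ee → 1 EE, 2 Ee, 1 ee → 3 E_ : 1 ee (out of 4)
Combine (counts out of 4 × 4 = 16): black/normal (B_E_) = 3×3 = 9; black/short (B_ee) = 3×1 = 3; brown/normal (bbE_) = 1×3 = 3; brown/short (bbee) = 1×1 = 1
Phenotype counts (out of 16): 9 black/normal, 3 black/short, 3 brown/normal, 1 brown/short
brown/short: 1 out of 16 → fraction 1/16
Expected count = 1/16 × 240 = 15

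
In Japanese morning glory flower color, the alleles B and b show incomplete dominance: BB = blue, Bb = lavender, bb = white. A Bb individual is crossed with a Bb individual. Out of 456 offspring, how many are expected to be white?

Punnett square for Bb × Bb:
Offspring genotypes: 1 BB, 2 Bb, 1 bb
Phenotype counts: 1 blue, 2 lavender, 1 white
white: 1 out of 4 → fraction 1/4
Expected count = 1/4 × 456 = 114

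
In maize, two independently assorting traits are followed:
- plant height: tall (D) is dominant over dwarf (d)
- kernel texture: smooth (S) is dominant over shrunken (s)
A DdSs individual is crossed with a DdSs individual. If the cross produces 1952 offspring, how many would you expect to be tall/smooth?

Dihybrid cross DdSs × DdSs — consider each gene separately:
plant height: Dd × Dd → 1 DD, 2 Dd, 1 dd → 3 D_ : 1 dd (out of 4)
kernel texture: Ss × Ss → 1 SS, 2 Ss, 1 ss → 3 S_ : 1 ss (out of 4)
Combine (counts out of 4 × 4 = 16): tall/smooth (D_S_) = 3×3 = 9; tall/shrunken (D_ss) = 3×1 = 3; dwarf/smooth (ddS_) = 1×3 = 3; dwarf/shrunken (ddss) = 1×1 = 1
Phenotype counts (out of 16): 9 tall/smooth, 3 tall/shrunken, 3 dwarf/smooth, 1 dwarf/shrunken
tall/smooth: 9 out of 16 → fraction 9/16
Expected count = 9/16 × 1952 = 1098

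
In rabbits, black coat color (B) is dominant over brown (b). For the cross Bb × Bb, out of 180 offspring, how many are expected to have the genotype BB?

Punnett square for Bb × Bb:
Offspring genotypes: 1 BB, 2 Bb, 1 bb
Total offspring: 4
Count with target: 1
Probability: 1/4
Expected count = 1/4 × 180 = 45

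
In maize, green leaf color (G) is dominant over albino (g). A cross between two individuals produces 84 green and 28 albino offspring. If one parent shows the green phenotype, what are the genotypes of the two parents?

Observed offspring: 84 green, 28 albino
The observed ratio simplifies to 3:1. Albino (gg) offspring appear, so each parent must contribute one g allele. The parent stated to show green carries G, so it is Gg. The other parent is then either Gg or gg: Gg × gg would give a 1:1 split, whereas Gg × Gg gives 3:1 — matching the data. So both parents are heterozygous (Gg × Gg).
Parent genotypes: Gg × Gg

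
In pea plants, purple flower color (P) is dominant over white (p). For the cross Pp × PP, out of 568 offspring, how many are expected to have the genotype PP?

Punnett square for Pp × PP:
Offspring genotypes: 2 PP, 2 Pp
Total offspring: 4
Count with target: 2
Probability: 2/4 = 1/2
Expected count = 1/2 × 568 = 284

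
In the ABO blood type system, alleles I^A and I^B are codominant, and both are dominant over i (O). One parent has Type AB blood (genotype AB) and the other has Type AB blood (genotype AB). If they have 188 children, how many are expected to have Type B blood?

Cross: AB × AB
Possible offspring genotypes: 1 AA, 2 AB, 1 BB
Blood type counts: 1 Type A, 2 Type AB, 1 Type B
Probability of Type B: 1/4
Expected count = 1/4 × 188 = 47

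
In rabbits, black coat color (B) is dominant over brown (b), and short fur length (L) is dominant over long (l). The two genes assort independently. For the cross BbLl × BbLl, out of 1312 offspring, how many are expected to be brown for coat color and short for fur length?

Dihybrid cross BbLl × BbLl — consider each gene separately:
coat color: Bb × Bb → 1 BB, 2 Bb, 1 bb → 3 B_ : 1 bb (out of 4)
fur length: Ll × Ll → 1 LL, 2 Ll, 1 ll → 3 L_ : 1 ll (out of 4)
Looking for: brown (bb) and short (L_)
P(brown) = 1/4, P(short) = 3/4
P(both) = 1/4 × 3/4 = 3/16
Expected count = 3/16 × 1312 = 246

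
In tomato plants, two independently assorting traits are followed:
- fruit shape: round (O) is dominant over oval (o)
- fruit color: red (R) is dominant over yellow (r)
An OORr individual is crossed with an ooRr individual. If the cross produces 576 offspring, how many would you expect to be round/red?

Dihybrid cross OORr × ooRr — consider each gene separately:
fruit shape: OO × oo → 4 Oo → 4 O_ (out of 4)
fruit color: Rr × Rr → 1 RR, 2 Rr, 1 rr → 3 R_ : 1 rr (out of 4)
Combine (counts out of 4 × 4 = 16): round/red (O_R_) = 4×3 = 12; round/yellow (O_rr) = 4×1 = 4
Phenotype counts (out of 16): 12 round/red, 4 round/yellow
round/red: 12 out of 16 → fraction 3/4
Expected count = 3/4 × 576 = 432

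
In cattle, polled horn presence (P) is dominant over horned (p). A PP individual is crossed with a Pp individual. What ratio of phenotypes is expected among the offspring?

Punnett square for PP × Pp:
Offspring genotypes: 2 PP, 2 Pp
polled: 4, horned: 0
Ratio: all polled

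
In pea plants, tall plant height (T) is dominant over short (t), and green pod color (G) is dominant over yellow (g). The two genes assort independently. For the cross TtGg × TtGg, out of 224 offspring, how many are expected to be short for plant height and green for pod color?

Dihybrid cross TtGg × TtGg — consider each gene separately:
plant height: Tt × Tt → 1 TT, 2 Tt, 1 tt → 3 T_ : 1 tt (out of 4)
pod color: Gg × Gg → 1 GG, 2 Gg, 1 gg → 3 G_ : 1 gg (out of 4)
Looking for: short (tt) and green (G_)
P(short) = 1/4, P(green) = 3/4
P(both) = 1/4 × 3/4 = 3/16
Expected count = 3/16 × 224 = 42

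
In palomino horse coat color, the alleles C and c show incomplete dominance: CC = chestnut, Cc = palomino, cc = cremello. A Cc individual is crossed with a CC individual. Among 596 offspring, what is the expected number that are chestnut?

Punnett square for Cc × CC:
Offspring genotypes: 2 CC, 2 Cc
Phenotype counts: 2 chestnut, 2 palomino
chestnut: 2 out of 4 → fraction 1/2
Expected count = 1/2 × 596 = 298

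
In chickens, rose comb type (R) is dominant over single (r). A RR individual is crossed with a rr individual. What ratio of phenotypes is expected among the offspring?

Punnett square for RR × rr:
Offspring genotypes: 4 Rr
rose: 4, single: 0
Ratio: all rose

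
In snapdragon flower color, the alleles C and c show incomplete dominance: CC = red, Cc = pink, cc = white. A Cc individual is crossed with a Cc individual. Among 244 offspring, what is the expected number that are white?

Punnett square for Cc × Cc:
Offspring genotypes: 1 CC, 2 Cc, 1 cc
Phenotype counts: 1 red, 2 pink, 1 white
white: 1 out of 4 → fraction 1/4
Expected count = 1/4 × 244 = 61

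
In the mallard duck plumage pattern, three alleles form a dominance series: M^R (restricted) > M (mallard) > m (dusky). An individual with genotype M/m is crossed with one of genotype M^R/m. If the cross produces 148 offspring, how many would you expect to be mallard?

Cross: M/m × M^R/m
Allele dominance: M^R > M > m
Offspring genotypes: 1 M^R/M, 1 M/m, 1 M^R/m, 1 m/m
Phenotype counts: 2 restricted, 1 mallard, 1 dusky
mallard: 1 out of 4 → fraction 1/4
Expected count = 1/4 × 148 = 37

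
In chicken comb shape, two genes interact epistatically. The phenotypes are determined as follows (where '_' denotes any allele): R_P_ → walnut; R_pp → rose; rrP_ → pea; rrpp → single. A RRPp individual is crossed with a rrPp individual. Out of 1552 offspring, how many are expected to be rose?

Cross: RRPp × rrPp — consider each gene separately:
R gene: RR × rr → 4 Rr → 4 R_ (out of 4)
P gene: Pp × Pp → 1 PP, 2 Pp, 1 pp → 3 P_ : 1 pp (out of 4)
Genotype classes (out of 4 × 4 = 16): R_P_ = 4×3 = 12; R_pp = 4×1 = 4
Apply the phenotype rules: R_P_ (12) → walnut; R_pp (4) → rose
Phenotype counts (out of 16): 12 walnut, 4 rose
rose: 4 out of 16 → fraction 1/4
Expected count = 1/4 × 1552 = 388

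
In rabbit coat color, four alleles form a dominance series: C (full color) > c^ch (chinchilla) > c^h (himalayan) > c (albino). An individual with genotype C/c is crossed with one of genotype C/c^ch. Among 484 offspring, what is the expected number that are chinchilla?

Cross: C/c × C/c^ch
Allele dominance: C > c^ch > c^h > c
Offspring genotypes: 1 C/C, 1 C/c^ch, 1 C/c, 1 c^ch/c
Phenotype counts: 3 full color, 1 chinchilla
chinchilla: 1 out of 4 → fraction 1/4
Expected count = 1/4 × 484 = 121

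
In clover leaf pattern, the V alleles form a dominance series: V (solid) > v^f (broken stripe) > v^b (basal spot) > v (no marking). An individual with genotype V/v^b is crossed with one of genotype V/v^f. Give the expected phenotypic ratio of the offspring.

Cross: V/v^b × V/v^f
Allele dominance: V > v^f > v^b > v
Offspring genotypes: 1 V/V, 1 V/v^f, 1 V/v^b, 1 v^f/v^b
Phenotype counts: 3 solid, 1 broken stripe
Ratio: 3 solid : 1 broken stripe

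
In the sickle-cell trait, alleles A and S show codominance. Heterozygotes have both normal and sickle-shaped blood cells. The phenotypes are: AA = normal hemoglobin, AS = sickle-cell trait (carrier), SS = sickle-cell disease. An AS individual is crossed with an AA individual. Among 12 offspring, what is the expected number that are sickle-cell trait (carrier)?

Punnett square for AS × AA:
Offspring genotypes: 2 AA, 2 AS
Phenotype counts: 2 normal hemoglobin, 2 sickle-cell trait (carrier)
sickle-cell trait (carrier): 2 out of 4 → fraction 1/2
Expected count = 1/2 × 12 = 6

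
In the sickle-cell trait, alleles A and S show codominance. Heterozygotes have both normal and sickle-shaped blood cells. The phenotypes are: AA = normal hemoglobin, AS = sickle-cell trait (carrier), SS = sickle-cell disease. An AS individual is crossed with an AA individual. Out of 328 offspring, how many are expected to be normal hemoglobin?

Punnett square for AS × AA:
Offspring genotypes: 2 AA, 2 AS
Phenotype counts: 2 normal hemoglobin, 2 sickle-cell trait (carrier)
normal hemoglobin: 2 out of 4 → fraction 1/2
Expected count = 1/2 × 328 = 164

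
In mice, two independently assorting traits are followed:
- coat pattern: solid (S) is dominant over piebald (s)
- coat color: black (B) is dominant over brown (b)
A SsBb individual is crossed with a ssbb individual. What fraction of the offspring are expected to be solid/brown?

Dihybrid cross SsBb × ssbb — consider each gene separately:
coat pattern: Ss × ss → 2 Ss, 2 ss → 2 S_ : 2 ss (out of 4)
coat color: Bb × bb → 2 Bb, 2 bb → 2 B_ : 2 bb (out of 4)
Combine (counts out of 4 × 4 = 16): solid/black (S_B_) = 2×2 = 4; solid/brown (S_bb) = 2×2 = 4; piebald/black (ssB_) = 2×2 = 4; piebald/brown (ssbb) = 2×2 = 4
Phenotype counts (out of 16): 4 solid/black, 4 solid/brown, 4 piebald/black, 4 piebald/brown
solid/brown: 4 out of 16
Probability: 4/16 = 1/4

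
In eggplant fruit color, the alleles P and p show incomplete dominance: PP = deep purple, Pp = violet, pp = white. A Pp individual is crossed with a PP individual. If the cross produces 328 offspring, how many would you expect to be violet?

Punnett square for Pp × PP:
Offspring genotypes: 2 PP, 2 Pp
Phenotype counts: 2 deep purple, 2 violet
violet: 2 out of 4 → fraction 1/2
Expected count = 1/2 × 328 = 164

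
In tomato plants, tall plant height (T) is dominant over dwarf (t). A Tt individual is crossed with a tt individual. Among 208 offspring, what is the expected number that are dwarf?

Punnett square for Tt × tt:
Offspring genotypes: 2 Tt, 2 tt
tall: 2, dwarf: 2
dwarf: 2 out of 4 → fraction 1/2
Expected count = 1/2 × 208 = 104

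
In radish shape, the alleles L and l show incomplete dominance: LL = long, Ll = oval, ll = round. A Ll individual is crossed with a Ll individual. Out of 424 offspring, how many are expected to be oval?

Punnett square for Ll × Ll:
Offspring genotypes: 1 LL, 2 Ll, 1 ll
Phenotype counts: 1 long, 2 oval, 1 round
oval: 2 out of 4 → fraction 1/2
Expected count = 1/2 × 424 = 212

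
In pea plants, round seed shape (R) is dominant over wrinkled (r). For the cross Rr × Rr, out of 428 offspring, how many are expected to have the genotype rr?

Punnett square for Rr × Rr:
Offspring genotypes: 1 RR, 2 Rr, 1 rr
Total offspring: 4
Count with target: 1
Probability: 1/4
Expected count = 1/4 × 428 = 107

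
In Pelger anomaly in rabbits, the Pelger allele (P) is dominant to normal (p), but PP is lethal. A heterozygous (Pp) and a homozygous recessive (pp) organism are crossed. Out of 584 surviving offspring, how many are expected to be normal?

Cross: Pp × pp
Punnett square offspring (before lethality): 2 Pp, 2 pp
No PP offspring are produced in this cross.
normal: 2 out of 4 → fraction 1/2
Expected count = 1/2 × 584 = 292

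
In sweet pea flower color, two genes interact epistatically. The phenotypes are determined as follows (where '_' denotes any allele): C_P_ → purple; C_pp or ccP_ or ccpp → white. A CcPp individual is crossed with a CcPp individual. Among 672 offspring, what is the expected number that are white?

Cross: CcPp × CcPp — consider each gene separately:
C gene: Cc × Cc → 1 CC, 2 Cc, 1 cc → 3 C_ : 1 cc (out of 4)
P gene: Pp × Pp → 1 PP, 2 Pp, 1 pp → 3 P_ : 1 pp (out of 4)
Genotype classes (out of 4 × 4 = 16): C_P_ = 3×3 = 9; C_pp = 3×1 = 3; ccP_ = 1×3 = 3; ccpp = 1×1 = 1
Apply the phenotype rules: C_P_ (9) → purple; C_pp (3) + ccP_ (3) + ccpp (1) → white
Phenotype counts (out of 16): 9 purple, 7 white
white: 7 out of 16 → fraction 7/16
Expected count = 7/16 × 672 = 294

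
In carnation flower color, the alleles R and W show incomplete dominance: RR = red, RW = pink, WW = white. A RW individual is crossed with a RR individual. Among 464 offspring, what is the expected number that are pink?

Punnett square for RW × RR:
Offspring genotypes: 2 RR, 2 RW
Phenotype counts: 2 red, 2 pink
pink: 2 out of 4 → fraction 1/2
Expected count = 1/2 × 464 = 232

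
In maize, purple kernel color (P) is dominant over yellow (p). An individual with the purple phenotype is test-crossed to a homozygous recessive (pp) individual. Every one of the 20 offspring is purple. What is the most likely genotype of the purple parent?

Test cross: ? × pp
All offspring are purple.
If the unknown parent were heterozygous (Pp), about half of 20 offspring would be yellow; none are. The unknown parent is most likely homozygous dominant (PP).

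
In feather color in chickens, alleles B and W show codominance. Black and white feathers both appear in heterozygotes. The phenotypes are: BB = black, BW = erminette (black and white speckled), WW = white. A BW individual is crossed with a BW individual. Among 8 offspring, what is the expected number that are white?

Punnett square for BW × BW:
Offspring genotypes: 1 BB, 2 BW, 1 WW
Phenotype counts: 1 black, 2 erminette (black and white speckled), 1 white
white: 1 out of 4 → fraction 1/4
Expected count = 1/4 × 8 = 2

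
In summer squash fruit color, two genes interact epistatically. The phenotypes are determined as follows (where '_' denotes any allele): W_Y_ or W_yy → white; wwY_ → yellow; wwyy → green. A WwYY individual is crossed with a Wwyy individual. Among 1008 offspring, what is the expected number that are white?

Cross: WwYY × Wwyy — consider each gene separately:
W gene: Ww × Ww → 1 WW, 2 Ww, 1 ww → 3 W_ : 1 ww (out of 4)
Y gene: YY × yy → 4 Yy → 4 Y_ (out of 4)
Genotype classes (out of 4 × 4 = 16): W_Y_ = 3×4 = 12; wwY_ = 1×4 = 4
Apply the phenotype rules: W_Y_ (12) → white; wwY_ (4) → yellow
Phenotype counts (out of 16): 12 white, 4 yellow
white: 12 out of 16 → fraction 3/4
Expected count = 3/4 × 1008 = 756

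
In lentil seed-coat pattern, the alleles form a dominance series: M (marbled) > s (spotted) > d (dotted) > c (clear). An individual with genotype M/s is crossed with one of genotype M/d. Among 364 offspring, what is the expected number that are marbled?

Cross: M/s × M/d
Allele dominance: M > s > d > c
Offspring genotypes: 1 M/M, 1 M/d, 1 M/s, 1 s/d
Phenotype counts: 3 marbled, 1 spotted
marbled: 3 out of 4 → fraction 3/4
Expected count = 3/4 × 364 = 273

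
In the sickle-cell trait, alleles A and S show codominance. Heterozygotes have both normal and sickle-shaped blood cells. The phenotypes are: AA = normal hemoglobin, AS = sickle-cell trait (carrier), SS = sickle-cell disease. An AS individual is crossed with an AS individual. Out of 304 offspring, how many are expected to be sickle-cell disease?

Punnett square for AS × AS:
Offspring genotypes: 1 AA, 2 AS, 1 SS
Phenotype counts: 1 normal hemoglobin, 2 sickle-cell trait (carrier), 1 sickle-cell disease
sickle-cell disease: 1 out of 4 → fraction 1/4
Expected count = 1/4 × 304 = 76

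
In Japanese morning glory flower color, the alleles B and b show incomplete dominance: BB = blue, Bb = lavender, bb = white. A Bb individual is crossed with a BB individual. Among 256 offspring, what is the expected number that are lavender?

Punnett square for Bb × BB:
Offspring genotypes: 2 BB, 2 Bb
Phenotype counts: 2 blue, 2 lavender
lavender: 2 out of 4 → fraction 1/2
Expected count = 1/2 × 256 = 128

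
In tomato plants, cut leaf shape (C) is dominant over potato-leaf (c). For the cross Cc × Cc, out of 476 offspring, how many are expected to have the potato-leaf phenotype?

Punnett square for Cc × Cc:
Offspring genotypes: 1 CC, 2 Cc, 1 cc
Total offspring: 4
Count with target: 1
Probability: 1/4
Expected count = 1/4 × 476 = 119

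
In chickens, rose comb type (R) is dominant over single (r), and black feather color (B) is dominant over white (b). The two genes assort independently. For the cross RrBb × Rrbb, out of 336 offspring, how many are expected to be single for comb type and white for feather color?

Dihybrid cross RrBb × Rrbb — consider each gene separately:
comb type: Rr × Rr → 1 RR, 2 Rr, 1 rr → 3 R_ : 1 rr (out of 4)
feather color: Bb × bb → 2 Bb, 2 bb → 2 B_ : 2 bb (out of 4)
Looking for: single (rr) and white (bb)
P(single) = 1/4, P(white) = 2/4
P(both) = 1/4 × 2/4 = 2/16 = 1/8
Expected count = 1/8 × 336 = 42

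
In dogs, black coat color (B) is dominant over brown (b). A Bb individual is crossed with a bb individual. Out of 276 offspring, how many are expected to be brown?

Punnett square for Bb × bb:
Offspring genotypes: 2 Bb, 2 bb
black: 2, brown: 2
brown: 2 out of 4 → fraction 1/2
Expected count = 1/2 × 276 = 138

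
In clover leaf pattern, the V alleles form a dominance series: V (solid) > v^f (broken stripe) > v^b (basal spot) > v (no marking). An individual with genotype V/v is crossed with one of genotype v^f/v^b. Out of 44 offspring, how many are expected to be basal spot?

Cross: V/v × v^f/v^b
Allele dominance: V > v^f > v^b > v
Offspring genotypes: 1 V/v^f, 1 V/v^b, 1 v^f/v, 1 v^b/v
Phenotype counts: 2 solid, 1 broken stripe, 1 basal spot
basal spot: 1 out of 4 → fraction 1/4
Expected count = 1/4 × 44 = 11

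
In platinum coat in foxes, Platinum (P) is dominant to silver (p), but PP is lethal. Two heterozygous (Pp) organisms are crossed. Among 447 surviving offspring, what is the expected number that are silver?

Cross: Pp × Pp
Punnett square offspring (before lethality): 1 PP, 2 Pp, 1 pp
The PP genotype is lethal (embryos die); surviving offspring: 2 Pp, 1 pp
silver: 1 out of 3 → fraction 1/3
Expected count = 1/3 × 447 = 149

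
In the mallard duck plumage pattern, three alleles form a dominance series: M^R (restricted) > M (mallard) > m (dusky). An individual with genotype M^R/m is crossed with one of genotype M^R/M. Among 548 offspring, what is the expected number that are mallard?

Cross: M^R/m × M^R/M
Allele dominance: M^R > M > m
Offspring genotypes: 1 M^R/M^R, 1 M^R/M, 1 M^R/m, 1 M/m
Phenotype counts: 3 restricted, 1 mallard
mallard: 1 out of 4 → fraction 1/4
Expected count = 1/4 × 548 = 137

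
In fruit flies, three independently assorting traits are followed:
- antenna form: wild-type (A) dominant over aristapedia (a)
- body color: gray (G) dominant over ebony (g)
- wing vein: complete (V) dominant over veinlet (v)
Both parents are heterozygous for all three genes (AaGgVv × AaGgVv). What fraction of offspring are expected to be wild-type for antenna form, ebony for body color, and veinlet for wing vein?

Trihybrid cross: AaGgVv × AaGgVv
Each trait segregates independently with a 3:1 phenotypic ratio, so each gene contributes 3/4 (dominant) or 1/4 (recessive).
Target: wild-type (antenna form), ebony (body color), veinlet (wing vein)
Probability = product of independent per-trait probabilities
= 3/4 × 1/4 × 1/4 = 3/64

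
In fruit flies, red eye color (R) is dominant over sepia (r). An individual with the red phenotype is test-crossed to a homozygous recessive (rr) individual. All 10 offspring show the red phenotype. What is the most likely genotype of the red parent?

Test cross: ? × rr
All offspring are red.
If the unknown parent were heterozygous (Rr), about half of 10 offspring would be sepia; none are. The unknown parent is most likely homozygous dominant (RR).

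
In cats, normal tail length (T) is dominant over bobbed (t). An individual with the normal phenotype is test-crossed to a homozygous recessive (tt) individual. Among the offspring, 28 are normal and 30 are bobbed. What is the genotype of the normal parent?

Test cross: ? × tt
Offspring: 28 normal, 30 bobbed — approximately 1:1.
A 1:1 ratio in a test cross indicates the unknown parent is heterozygous (Tt).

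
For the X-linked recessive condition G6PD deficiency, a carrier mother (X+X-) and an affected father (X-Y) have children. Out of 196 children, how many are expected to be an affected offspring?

Cross: X+X- × X-Y
Offspring: 1 X+X-, 1 X+Y, 1 X-X-, 1 X-Y
Probability of an affected offspring: 2/4 = 1/2
Expected count = 1/2 × 196 = 98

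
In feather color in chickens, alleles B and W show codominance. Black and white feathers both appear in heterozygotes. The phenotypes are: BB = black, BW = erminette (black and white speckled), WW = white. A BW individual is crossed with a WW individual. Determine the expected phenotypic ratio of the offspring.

Punnett square for BW × WW:
Offspring genotypes: 2 BW, 2 WW
Phenotype counts: 2 erminette (black and white speckled), 2 white
Ratio: 1 erminette (black and white speckled) : 1 white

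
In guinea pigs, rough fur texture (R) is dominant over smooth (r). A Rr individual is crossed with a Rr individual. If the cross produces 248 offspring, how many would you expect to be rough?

Punnett square for Rr × Rr:
Offspring genotypes: 1 RR, 2 Rr, 1 rr
rough: 3, smooth: 1
rough: 3 out of 4 → fraction 3/4
Expected count = 3/4 × 248 = 186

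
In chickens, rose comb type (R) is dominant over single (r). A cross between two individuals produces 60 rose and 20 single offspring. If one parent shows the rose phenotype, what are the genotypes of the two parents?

Observed offspring: 60 rose, 20 single
The observed ratio simplifies to 3:1. Single (rr) offspring appear, so each parent must contribute one r allele. The parent stated to show rose carries R, so it is Rr. The other parent is then either Rr or rr: Rr × rr would give a 1:1 split, whereas Rr × Rr gives 3:1 — matching the data. So both parents are heterozygous (Rr × Rr).
Parent genotypes: Rr × Rr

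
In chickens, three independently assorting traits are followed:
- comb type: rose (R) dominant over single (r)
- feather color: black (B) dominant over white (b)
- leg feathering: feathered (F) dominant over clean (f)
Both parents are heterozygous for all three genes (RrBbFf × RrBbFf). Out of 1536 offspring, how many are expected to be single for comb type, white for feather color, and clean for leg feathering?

Trihybrid cross: RrBbFf × RrBbFf
Each trait segregates independently with a 3:1 phenotypic ratio, so each gene contributes 3/4 (dominant) or 1/4 (recessive).
Target: single (comb type), white (feather color), clean (leg feathering)
Probability = product of independent per-trait probabilities
= 1/4 × 1/4 × 1/4 = 1/64
Expected count = 1/64 × 1536 = 24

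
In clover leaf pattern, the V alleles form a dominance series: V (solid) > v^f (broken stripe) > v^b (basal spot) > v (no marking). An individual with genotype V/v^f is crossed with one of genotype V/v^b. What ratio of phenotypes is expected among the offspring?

Cross: V/v^f × V/v^b
Allele dominance: V > v^f > v^b > v
Offspring genotypes: 1 V/V, 1 V/v^b, 1 V/v^f, 1 v^f/v^b
Phenotype counts: 3 solid, 1 broken stripe
Ratio: 3 solid : 1 broken stripe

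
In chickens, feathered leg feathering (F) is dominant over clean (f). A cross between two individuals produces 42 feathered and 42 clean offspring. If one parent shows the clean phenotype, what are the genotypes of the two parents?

Observed offspring: 42 feathered, 42 clean
The observed ratio simplifies to 1:1. One parent shows clean, so its genotype must be ff. A 1:1 offspring split requires the other parent to be heterozygous (Ff).
Parent genotypes: ff × Ff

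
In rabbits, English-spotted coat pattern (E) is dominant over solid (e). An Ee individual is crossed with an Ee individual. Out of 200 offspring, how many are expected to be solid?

Punnett square for Ee × Ee:
Offspring genotypes: 1 EE, 2 Ee, 1 ee
English-spotted: 3, solid: 1
solid: 1 out of 4 → fraction 1/4
Expected count = 1/4 × 200 = 50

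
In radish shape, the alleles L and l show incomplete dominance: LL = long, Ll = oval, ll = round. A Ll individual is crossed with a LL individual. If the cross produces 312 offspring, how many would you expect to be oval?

Punnett square for Ll × LL:
Offspring genotypes: 2 LL, 2 Ll
Phenotype counts: 2 long, 2 oval
oval: 2 out of 4 → fraction 1/2
Expected count = 1/2 × 312 = 156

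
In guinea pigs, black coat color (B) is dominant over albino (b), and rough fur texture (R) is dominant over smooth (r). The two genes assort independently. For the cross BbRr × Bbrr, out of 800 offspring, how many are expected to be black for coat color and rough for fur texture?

Dihybrid cross BbRr × Bbrr — consider each gene separately:
coat color: Bb × Bb → 1 BB, 2 Bb, 1 bb → 3 B_ : 1 bb (out of 4)
fur texture: Rr × rr → 2 Rr, 2 rr → 2 R_ : 2 rr (out of 4)
Looking for: black (B_) and rough (R_)
P(black) = 3/4, P(rough) = 2/4
P(both) = 3/4 × 2/4 = 6/16 = 3/8
Expected count = 3/8 × 800 = 300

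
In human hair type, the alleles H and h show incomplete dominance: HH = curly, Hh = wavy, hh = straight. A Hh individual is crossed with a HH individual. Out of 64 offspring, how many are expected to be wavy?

Punnett square for Hh × HH:
Offspring genotypes: 2 HH, 2 Hh
Phenotype counts: 2 curly, 2 wavy
wavy: 2 out of 4 → fraction 1/2
Expected count = 1/2 × 64 = 32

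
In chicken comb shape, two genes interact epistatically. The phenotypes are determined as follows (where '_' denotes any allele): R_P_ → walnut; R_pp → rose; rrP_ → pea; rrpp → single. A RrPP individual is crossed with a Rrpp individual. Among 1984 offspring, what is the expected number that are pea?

Cross: RrPP × Rrpp — consider each gene separately:
R gene: Rr × Rr → 1 RR, 2 Rr, 1 rr → 3 R_ : 1 rr (out of 4)
P gene: PP × pp → 4 Pp → 4 P_ (out of 4)
Genotype classes (out of 4 × 4 = 16): R_P_ = 3×4 = 12; rrP_ = 1×4 = 4
Apply the phenotype rules: R_P_ (12) → walnut; rrP_ (4) → pea
Phenotype counts (out of 16): 12 walnut, 4 pea
pea: 4 out of 16 → fraction 1/4
Expected count = 1/4 × 1984 = 496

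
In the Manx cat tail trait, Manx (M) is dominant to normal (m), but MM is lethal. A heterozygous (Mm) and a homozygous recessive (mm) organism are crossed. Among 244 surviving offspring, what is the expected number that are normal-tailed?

Cross: Mm × mm
Punnett square offspring (before lethality): 2 Mm, 2 mm
No MM offspring are produced in this cross.
normal-tailed: 2 out of 4 → fraction 1/2
Expected count = 1/2 × 244 = 122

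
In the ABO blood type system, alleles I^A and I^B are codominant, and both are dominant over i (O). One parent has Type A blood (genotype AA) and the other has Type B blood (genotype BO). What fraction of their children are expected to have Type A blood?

Cross: AA × BO
Possible offspring genotypes: 2 AB, 2 AO
Blood type counts: 2 Type AB, 2 Type A
Probability of Type A: 2/4 = 1/2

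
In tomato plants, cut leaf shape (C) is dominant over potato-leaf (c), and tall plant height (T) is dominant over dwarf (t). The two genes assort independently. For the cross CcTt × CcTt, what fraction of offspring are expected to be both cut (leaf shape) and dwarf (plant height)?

Dihybrid cross CcTt × CcTt — consider each gene separately:
leaf shape: Cc × Cc → 1 CC, 2 Cc, 1 cc → 3 C_ : 1 cc (out of 4)
plant height: Tt × Tt → 1 TT, 2 Tt, 1 tt → 3 T_ : 1 tt (out of 4)
Looking for: cut (C_) and dwarf (tt)
P(cut) = 3/4, P(dwarf) = 1/4
P(both) = 3/4 × 1/4 = 3/16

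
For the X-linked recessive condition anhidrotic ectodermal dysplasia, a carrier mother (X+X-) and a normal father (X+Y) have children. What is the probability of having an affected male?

Cross: X+X- × X+Y
Offspring: 1 X+X+, 1 X+Y, 1 X+X-, 1 X-Y
Probability of an affected male: 1/4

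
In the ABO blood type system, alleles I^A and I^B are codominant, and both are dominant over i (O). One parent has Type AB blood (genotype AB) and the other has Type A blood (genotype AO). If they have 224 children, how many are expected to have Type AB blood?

Cross: AB × AO
Possible offspring genotypes: 1 AA, 1 AO, 1 AB, 1 BO
Blood type counts: 2 Type A, 1 Type AB, 1 Type B
Probability of Type AB: 1/4
Expected count = 1/4 × 224 = 56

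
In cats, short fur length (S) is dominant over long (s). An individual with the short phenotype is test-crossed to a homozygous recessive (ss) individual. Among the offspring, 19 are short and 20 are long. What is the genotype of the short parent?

Test cross: ? × ss
Offspring: 19 short, 20 long — approximately 1:1.
A 1:1 ratio in a test cross indicates the unknown parent is heterozygous (Ss).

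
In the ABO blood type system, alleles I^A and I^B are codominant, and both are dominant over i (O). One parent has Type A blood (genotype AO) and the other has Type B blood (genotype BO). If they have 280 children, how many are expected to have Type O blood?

Cross: AO × BO
Possible offspring genotypes: 1 AB, 1 AO, 1 BO, 1 OO
Blood type counts: 1 Type AB, 1 Type A, 1 Type B, 1 Type O
Probability of Type O: 1/4
Expected count = 1/4 × 280 = 70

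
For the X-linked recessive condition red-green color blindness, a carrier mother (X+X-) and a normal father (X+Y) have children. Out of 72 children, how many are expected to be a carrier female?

Cross: X+X- × X+Y
Offspring: 1 X+X+, 1 X+Y, 1 X+X-, 1 X-Y
Probability of a carrier female: 1/4
Expected count = 1/4 × 72 = 18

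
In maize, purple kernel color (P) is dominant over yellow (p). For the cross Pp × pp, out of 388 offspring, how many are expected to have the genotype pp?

Punnett square for Pp × pp:
Offspring genotypes: 2 Pp, 2 pp
Total offspring: 4
Count with target: 2
Probability: 2/4 = 1/2
Expected count = 1/2 × 388 = 194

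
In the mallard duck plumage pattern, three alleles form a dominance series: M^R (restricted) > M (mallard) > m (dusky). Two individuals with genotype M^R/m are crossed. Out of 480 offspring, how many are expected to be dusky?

Cross: M^R/m × M^R/m
Allele dominance: M^R > M > m
Offspring genotypes: 1 M^R/M^R, 2 M^R/m, 1 m/m
Phenotype counts: 3 restricted, 1 dusky
dusky: 1 out of 4 → fraction 1/4
Expected count = 1/4 × 480 = 120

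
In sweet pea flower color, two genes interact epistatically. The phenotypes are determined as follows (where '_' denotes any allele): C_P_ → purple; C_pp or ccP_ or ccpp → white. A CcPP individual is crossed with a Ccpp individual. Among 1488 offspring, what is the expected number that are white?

Cross: CcPP × Ccpp — consider each gene separately:
C gene: Cc × Cc → 1 CC, 2 Cc, 1 cc → 3 C_ : 1 cc (out of 4)
P gene: PP × pp → 4 Pp → 4 P_ (out of 4)
Genotype classes (out of 4 × 4 = 16): C_P_ = 3×4 = 12; ccP_ = 1×4 = 4
Apply the phenotype rules: C_P_ (12) → purple; ccP_ (4) → white
Phenotype counts (out of 16): 12 purple, 4 white
white: 4 out of 16 → fraction 1/4
Expected count = 1/4 × 1488 = 372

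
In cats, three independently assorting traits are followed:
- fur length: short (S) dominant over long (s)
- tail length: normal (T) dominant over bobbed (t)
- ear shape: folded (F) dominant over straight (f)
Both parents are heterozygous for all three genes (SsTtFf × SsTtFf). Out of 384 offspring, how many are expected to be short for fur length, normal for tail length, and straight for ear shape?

Trihybrid cross: SsTtFf × SsTtFf
Each trait segregates independently with a 3:1 phenotypic ratio, so each gene contributes 3/4 (dominant) or 1/4 (recessive).
Target: short (fur length), normal (tail length), straight (ear shape)
Probability = product of independent per-trait probabilities
= 3/4 × 3/4 × 1/4 = 9/64
Expected count = 9/64 × 384 = 54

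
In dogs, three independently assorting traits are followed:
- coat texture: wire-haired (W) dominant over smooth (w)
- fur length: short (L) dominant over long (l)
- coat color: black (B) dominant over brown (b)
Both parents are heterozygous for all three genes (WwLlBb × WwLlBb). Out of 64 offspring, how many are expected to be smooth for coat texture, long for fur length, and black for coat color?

Trihybrid cross: WwLlBb × WwLlBb
Each trait segregates independently with a 3:1 phenotypic ratio, so each gene contributes 3/4 (dominant) or 1/4 (recessive).
Target: smooth (coat texture), long (fur length), black (coat color)
Probability = product of independent per-trait probabilities
= 1/4 × 1/4 × 3/4 = 3/64
Expected count = 3/64 × 64 = 3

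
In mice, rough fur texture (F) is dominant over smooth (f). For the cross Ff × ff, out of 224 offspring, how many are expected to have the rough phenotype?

Punnett square for Ff × ff:
Offspring genotypes: 2 Ff, 2 ff
Total offspring: 4
Count with target: 2
Probability: 2/4 = 1/2
Expected count = 1/2 × 224 = 112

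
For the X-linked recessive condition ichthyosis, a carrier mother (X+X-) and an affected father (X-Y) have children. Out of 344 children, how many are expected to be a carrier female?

Cross: X+X- × X-Y
Offspring: 1 X+X-, 1 X+Y, 1 X-X-, 1 X-Y
Probability of a carrier female: 1/4
Expected count = 1/4 × 344 = 86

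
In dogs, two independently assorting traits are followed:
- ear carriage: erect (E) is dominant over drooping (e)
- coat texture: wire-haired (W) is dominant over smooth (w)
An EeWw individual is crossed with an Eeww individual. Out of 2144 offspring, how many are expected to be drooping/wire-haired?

Dihybrid cross EeWw × Eeww — consider each gene separately:
ear carriage: Ee × Ee → 1 EE, 2 Ee, 1 ee → 3 E_ : 1 ee (out of 4)
coat texture: Ww × ww → 2 Ww, 2 ww → 2 W_ : 2 ww (out of 4)
Combine (counts out of 4 × 4 = 16): erect/wire-haired (E_W_) = 3×2 = 6; erect/smooth (E_ww) = 3×2 = 6; drooping/wire-haired (eeW_) = 1×2 = 2; drooping/smooth (eeww) = 1×2 = 2
Phenotype counts (out of 16): 6 erect/wire-haired, 6 erect/smooth, 2 drooping/wire-haired, 2 drooping/smooth
drooping/wire-haired: 2 out of 16 → fraction 1/8
Expected count = 1/8 × 2144 = 268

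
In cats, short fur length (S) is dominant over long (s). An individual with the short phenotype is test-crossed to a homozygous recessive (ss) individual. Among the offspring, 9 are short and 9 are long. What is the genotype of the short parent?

Test cross: ? × ss
Offspring: 9 short, 9 long — approximately 1:1.
A 1:1 ratio in a test cross indicates the unknown parent is heterozygous (Ss).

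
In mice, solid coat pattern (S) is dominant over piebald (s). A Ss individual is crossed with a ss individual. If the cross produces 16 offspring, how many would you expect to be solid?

Punnett square for Ss × ss:
Offspring genotypes: 2 Ss, 2 ss
solid: 2, piebald: 2
solid: 2 out of 4 → fraction 1/2
Expected count = 1/2 × 16 = 8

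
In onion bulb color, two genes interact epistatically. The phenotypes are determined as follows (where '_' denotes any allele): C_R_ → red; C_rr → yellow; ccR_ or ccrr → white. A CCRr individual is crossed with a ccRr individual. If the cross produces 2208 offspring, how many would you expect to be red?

Cross: CCRr × ccRr — consider each gene separately:
C gene: CC × cc → 4 Cc → 4 C_ (out of 4)
R gene: Rr × Rr → 1 RR, 2 Rr, 1 rr → 3 R_ : 1 rr (out of 4)
Genotype classes (out of 4 × 4 = 16): C_R_ = 4×3 = 12; C_rr = 4×1 = 4
Apply the phenotype rules: C_R_ (12) → red; C_rr (4) → yellow
Phenotype counts (out of 16): 12 red, 4 yellow
red: 12 out of 16 → fraction 3/4
Expected count = 3/4 × 2208 = 1656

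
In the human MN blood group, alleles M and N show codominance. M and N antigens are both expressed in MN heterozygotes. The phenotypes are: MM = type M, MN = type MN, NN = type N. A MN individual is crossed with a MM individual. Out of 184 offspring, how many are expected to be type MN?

Punnett square for MN × MM:
Offspring genotypes: 2 MM, 2 MN
Phenotype counts: 2 type M, 2 type MN
type MN: 2 out of 4 → fraction 1/2
Expected count = 1/2 × 184 = 92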